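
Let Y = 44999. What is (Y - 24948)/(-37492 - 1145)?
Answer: -20051/38637 ≈ -0.51896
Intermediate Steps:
(Y - 24948)/(-37492 - 1145) = (44999 - 24948)/(-37492 - 1145) = 20051/(-38637) = 20051*(-1/38637) = -20051/38637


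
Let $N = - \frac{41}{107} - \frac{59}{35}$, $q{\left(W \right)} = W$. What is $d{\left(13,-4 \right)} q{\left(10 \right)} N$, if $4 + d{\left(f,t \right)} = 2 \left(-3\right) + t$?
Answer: $\frac{30992}{107} \approx 289.65$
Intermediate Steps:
$d{\left(f,t \right)} = -10 + t$ ($d{\left(f,t \right)} = -4 + \left(2 \left(-3\right) + t\right) = -4 + \left(-6 + t\right) = -10 + t$)
$N = - \frac{7748}{3745}$ ($N = \left(-41\right) \frac{1}{107} - \frac{59}{35} = - \frac{41}{107} - \frac{59}{35} = - \frac{7748}{3745} \approx -2.0689$)
$d{\left(13,-4 \right)} q{\left(10 \right)} N = \left(-10 - 4\right) 10 \left(- \frac{7748}{3745}\right) = \left(-14\right) 10 \left(- \frac{7748}{3745}\right) = \left(-140\right) \left(- \frac{7748}{3745}\right) = \frac{30992}{107}$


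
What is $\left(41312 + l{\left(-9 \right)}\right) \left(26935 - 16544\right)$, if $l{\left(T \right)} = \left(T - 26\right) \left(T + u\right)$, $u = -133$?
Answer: $480916262$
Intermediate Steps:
$l{\left(T \right)} = \left(-133 + T\right) \left(-26 + T\right)$ ($l{\left(T \right)} = \left(T - 26\right) \left(T - 133\right) = \left(-26 + T\right) \left(-133 + T\right) = \left(-133 + T\right) \left(-26 + T\right)$)
$\left(41312 + l{\left(-9 \right)}\right) \left(26935 - 16544\right) = \left(41312 + \left(3458 + \left(-9\right)^{2} - -1431\right)\right) \left(26935 - 16544\right) = \left(41312 + \left(3458 + 81 + 1431\right)\right) 10391 = \left(41312 + 4970\right) 10391 = 46282 \cdot 10391 = 480916262$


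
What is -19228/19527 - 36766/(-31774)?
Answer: 2325635/13488063 ≈ 0.17242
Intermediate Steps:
-19228/19527 - 36766/(-31774) = -19228*1/19527 - 36766*(-1/31774) = -836/849 + 18383/15887 = 2325635/13488063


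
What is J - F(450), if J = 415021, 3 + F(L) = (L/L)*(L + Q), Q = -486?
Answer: 415060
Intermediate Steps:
F(L) = -489 + L (F(L) = -3 + (L/L)*(L - 486) = -3 + 1*(-486 + L) = -3 + (-486 + L) = -489 + L)
J - F(450) = 415021 - (-489 + 450) = 415021 - 1*(-39) = 415021 + 39 = 415060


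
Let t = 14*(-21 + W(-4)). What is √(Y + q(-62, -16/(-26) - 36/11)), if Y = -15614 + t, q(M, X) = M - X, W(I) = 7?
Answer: 2*I*√81128047/143 ≈ 125.97*I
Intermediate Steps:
t = -196 (t = 14*(-21 + 7) = 14*(-14) = -196)
Y = -15810 (Y = -15614 - 196 = -15810)
√(Y + q(-62, -16/(-26) - 36/11)) = √(-15810 + (-62 - (-16/(-26) - 36/11))) = √(-15810 + (-62 - (-16*(-1/26) - 36*1/11))) = √(-15810 + (-62 - (8/13 - 36/11))) = √(-15810 + (-62 - 1*(-380/143))) = √(-15810 + (-62 + 380/143)) = √(-15810 - 8486/143) = √(-2269316/143) = 2*I*√81128047/143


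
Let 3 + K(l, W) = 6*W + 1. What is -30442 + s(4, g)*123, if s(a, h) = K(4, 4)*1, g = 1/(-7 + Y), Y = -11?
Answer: -27736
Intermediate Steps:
g = -1/18 (g = 1/(-7 - 11) = 1/(-18) = -1/18 ≈ -0.055556)
K(l, W) = -2 + 6*W (K(l, W) = -3 + (6*W + 1) = -3 + (1 + 6*W) = -2 + 6*W)
s(a, h) = 22 (s(a, h) = (-2 + 6*4)*1 = (-2 + 24)*1 = 22*1 = 22)
-30442 + s(4, g)*123 = -30442 + 22*123 = -30442 + 2706 = -27736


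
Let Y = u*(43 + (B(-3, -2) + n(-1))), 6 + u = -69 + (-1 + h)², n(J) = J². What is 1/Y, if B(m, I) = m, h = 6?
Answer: -1/2050 ≈ -0.00048780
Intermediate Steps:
u = -50 (u = -6 + (-69 + (-1 + 6)²) = -6 + (-69 + 5²) = -6 + (-69 + 25) = -6 - 44 = -50)
Y = -2050 (Y = -50*(43 + (-3 + (-1)²)) = -50*(43 + (-3 + 1)) = -50*(43 - 2) = -50*41 = -2050)
1/Y = 1/(-2050) = -1/2050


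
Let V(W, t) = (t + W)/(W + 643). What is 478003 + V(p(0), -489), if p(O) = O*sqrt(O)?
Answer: 307355440/643 ≈ 4.7800e+5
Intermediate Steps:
p(O) = O**(3/2)
V(W, t) = (W + t)/(643 + W)
478003 + V(p(0), -489) = 478003 + (0**(3/2) - 489)/(643 + 0**(3/2)) = 478003 + (0 - 489)/(643 + 0) = 478003 - 489/643 = 307355440/643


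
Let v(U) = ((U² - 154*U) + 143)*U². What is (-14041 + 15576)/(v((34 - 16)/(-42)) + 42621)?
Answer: 3685535/102425271 ≈ 0.035983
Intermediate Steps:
v(U) = U²*(143 + U² - 154*U) (v(U) = (143 + U² - 154*U)*U² = U²*(143 + U² - 154*U))
(-14041 + 15576)/(v((34 - 16)/(-42)) + 42621) = (-14041 + 15576)/(((34 - 16)/(-42))²*(143 + ((34 - 16)/(-42))² - 154*(34 - 16)/(-42)) + 42621) = 1535/((18*(-1/42))²*(143 + (18*(-1/42))² - 2772*(-1)/42) + 42621) = 1535/((-3/7)²*(143 + (-3/7)² - 154*(-3/7)) + 42621) = 1535/(9*(143 + 9/49 + 66)/49 + 42621) = 1535/((9/49)*(10250/49) + 42621) = 1535/(92250/2401 + 42621) = 1535/(102425271/2401) = 1535*(2401/102425271) = 3685535/102425271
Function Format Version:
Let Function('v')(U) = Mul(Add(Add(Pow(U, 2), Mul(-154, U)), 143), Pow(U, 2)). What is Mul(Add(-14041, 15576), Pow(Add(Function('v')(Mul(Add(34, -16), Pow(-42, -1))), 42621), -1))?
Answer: Rational(3685535, 102425271) ≈ 0.035983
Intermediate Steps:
Function('v')(U) = Mul(Pow(U, 2), Add(143, Pow(U, 2), Mul(-154, U))) (Function('v')(U) = Mul(Add(143, Pow(U, 2), Mul(-154, U)), Pow(U, 2)) = Mul(Pow(U, 2), Add(143, Pow(U, 2), Mul(-154, U))))
Mul(Add(-14041, 15576), Pow(Add(Function('v')(Mul(Add(34, -16), Pow(-42, -1))), 42621), -1)) = Mul(Add(-14041, 15576), Pow(Add(Mul(Pow(Mul(Add(34, -16), Pow(-42, -1)), 2), Add(143, Pow(Mul(Add(34, -16), Pow(-42, -1)), 2), Mul(-154, Mul(Add(34, -16), Pow(-42, -1))))), 42621), -1)) = Mul(1535, Pow(Add(Mul(Pow(Mul(18, Rational(-1, 42)), 2), Add(143, Pow(Mul(18, Rational(-1, 42)), 2), Mul(-154, Mul(18, Rational(-1, 42))))), 42621), -1)) = Mul(1535, Pow(Add(Mul(Pow(Rational(-3, 7), 2), Add(143, Pow(Rational(-3, 7), 2), Mul(-154, Rational(-3, 7)))), 42621), -1)) = Mul(1535, Pow(Add(Mul(Rational(9, 49), Add(143, Rational(9, 49), 66)), 42621), -1)) = Mul(1535, Pow(Add(Mul(Rational(9, 49), Rational(10250, 49)), 42621), -1)) = Mul(1535, Pow(Add(Rational(92250, 2401), 42621), -1)) = Mul(1535, Pow(Rational(102425271, 2401), -1)) = Mul(1535, Rational(2401, 102425271)) = Rational(3685535, 102425271)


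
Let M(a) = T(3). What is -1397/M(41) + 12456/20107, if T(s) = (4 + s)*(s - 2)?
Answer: -28002287/140749 ≈ -198.95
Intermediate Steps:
T(s) = (-2 + s)*(4 + s) (T(s) = (4 + s)*(-2 + s) = (-2 + s)*(4 + s))
M(a) = 7 (M(a) = -8 + 3² + 2*3 = -8 + 9 + 6 = 7)
-1397/M(41) + 12456/20107 = -1397/7 + 12456/20107 = -28002287/140749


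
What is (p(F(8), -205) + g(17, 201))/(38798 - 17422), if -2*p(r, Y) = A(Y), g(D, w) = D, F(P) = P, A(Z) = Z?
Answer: 239/42752 ≈ 0.0055904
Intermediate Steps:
p(r, Y) = -Y/2
(p(F(8), -205) + g(17, 201))/(38798 - 17422) = (-½*(-205) + 17)/(38798 - 17422) = (205/2 + 17)/21376 = (239/2)*(1/21376) = 239/42752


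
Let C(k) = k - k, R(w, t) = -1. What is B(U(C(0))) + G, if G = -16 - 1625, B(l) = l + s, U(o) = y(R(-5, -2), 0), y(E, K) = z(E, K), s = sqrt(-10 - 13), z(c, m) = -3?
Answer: -1644 + I*sqrt(23) ≈ -1644.0 + 4.7958*I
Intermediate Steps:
C(k) = 0
s = I*sqrt(23) (s = sqrt(-23) = I*sqrt(23) ≈ 4.7958*I)
y(E, K) = -3
U(o) = -3
B(l) = l + I*sqrt(23)
G = -1641
B(U(C(0))) + G = (-3 + I*sqrt(23)) - 1641 = -1644 + I*sqrt(23)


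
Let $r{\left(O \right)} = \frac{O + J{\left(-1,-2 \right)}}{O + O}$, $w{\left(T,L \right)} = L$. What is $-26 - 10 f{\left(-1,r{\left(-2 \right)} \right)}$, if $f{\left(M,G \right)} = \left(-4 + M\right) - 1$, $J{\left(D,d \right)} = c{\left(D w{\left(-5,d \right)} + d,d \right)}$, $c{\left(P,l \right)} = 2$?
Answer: $34$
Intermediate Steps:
$J{\left(D,d \right)} = 2$
$r{\left(O \right)} = \frac{2 + O}{2 O}$ ($r{\left(O \right)} = \frac{O + 2}{O + O} = \frac{2 + O}{2 O}$)
$f{\left(M,G \right)} = -5 + M$
$-26 - 10 f{\left(-1,r{\left(-2 \right)} \right)} = -26 - 10 \left(-5 - 1\right) = -26 - -60 = -26 + 60 = 34$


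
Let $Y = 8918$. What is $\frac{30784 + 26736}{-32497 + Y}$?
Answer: $- \frac{57520}{23579} \approx -2.4395$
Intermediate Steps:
$\frac{30784 + 26736}{-32497 + Y} = \frac{30784 + 26736}{-32497 + 8918} = \frac{57520}{-23579} = 57520 \left(- \frac{1}{23579}\right) = - \frac{57520}{23579}$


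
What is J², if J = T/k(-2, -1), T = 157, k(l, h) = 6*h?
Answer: 24649/36 ≈ 684.69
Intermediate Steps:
J = -157/6 (J = 157/((6*(-1))) = 157/(-6) = 157*(-⅙) = -157/6 ≈ -26.167)
J² = (-157/6)² = 24649/36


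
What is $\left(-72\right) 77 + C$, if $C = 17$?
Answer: $-5527$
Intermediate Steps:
$\left(-72\right) 77 + C = \left(-72\right) 77 + 17 = -5544 + 17 = -5527$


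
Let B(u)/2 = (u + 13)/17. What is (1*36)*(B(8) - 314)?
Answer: -190656/17 ≈ -11215.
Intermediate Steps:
B(u) = 26/17 + 2*u/17 (B(u) = 2*((u + 13)/17) = 2*((13 + u)*(1/17)) = 2*(13/17 + u/17) = 26/17 + 2*u/17)
(1*36)*(B(8) - 314) = (1*36)*((26/17 + (2/17)*8) - 314) = 36*((26/17 + 16/17) - 314) = 36*(42/17 - 314) = 36*(-5296/17) = -190656/17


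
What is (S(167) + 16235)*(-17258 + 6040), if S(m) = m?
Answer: -183997636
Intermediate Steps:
(S(167) + 16235)*(-17258 + 6040) = (167 + 16235)*(-17258 + 6040) = 16402*(-11218) = -183997636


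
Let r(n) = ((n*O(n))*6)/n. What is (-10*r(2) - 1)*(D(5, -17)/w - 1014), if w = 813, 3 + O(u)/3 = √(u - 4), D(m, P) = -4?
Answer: -444344054/813 + 49463160*I*√2/271 ≈ -5.4655e+5 + 2.5812e+5*I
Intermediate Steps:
O(u) = -9 + 3*√(-4 + u) (O(u) = -9 + 3*√(u - 4) = -9 + 3*√(-4 + u))
r(n) = -54 + 18*√(-4 + n) (r(n) = ((n*(-9 + 3*√(-4 + n)))*6)/n = (6*n*(-9 + 3*√(-4 + n)))/n = -54 + 18*√(-4 + n))
(-10*r(2) - 1)*(D(5, -17)/w - 1014) = (-10*(-54 + 18*√(-4 + 2)) - 1)*(-4/813 - 1014) = (-10*(-54 + 18*√(-2)) - 1)*(-4*1/813 - 1014) = (-10*(-54 + 18*(I*√2)) - 1)*(-4/813 - 1014) = (-10*(-54 + 18*I*√2) - 1)*(-824386/813) = ((540 - 180*I*√2) - 1)*(-824386/813) = (539 - 180*I*√2)*(-824386/813) = -444344054/813 + 49463160*I*√2/271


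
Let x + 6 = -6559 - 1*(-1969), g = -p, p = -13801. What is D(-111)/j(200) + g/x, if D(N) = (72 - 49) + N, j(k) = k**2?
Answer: -17263889/5745000 ≈ -3.0050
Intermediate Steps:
g = 13801 (g = -1*(-13801) = 13801)
x = -4596 (x = -6 + (-6559 - 1*(-1969)) = -6 + (-6559 + 1969) = -6 - 4590 = -4596)
D(N) = 23 + N
D(-111)/j(200) + g/x = (23 - 111)/(200**2) + 13801/(-4596) = -88/40000 + 13801*(-1/4596) = -88*1/40000 - 13801/4596 = -11/5000 - 13801/4596 = -17263889/5745000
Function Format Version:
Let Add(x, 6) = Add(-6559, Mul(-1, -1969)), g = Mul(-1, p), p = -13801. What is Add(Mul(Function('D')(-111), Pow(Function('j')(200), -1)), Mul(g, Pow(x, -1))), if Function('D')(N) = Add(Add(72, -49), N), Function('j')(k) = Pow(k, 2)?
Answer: Rational(-17263889, 5745000) ≈ -3.0050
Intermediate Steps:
g = 13801 (g = Mul(-1, -13801) = 13801)
x = -4596 (x = Add(-6, Add(-6559, Mul(-1, -1969))) = Add(-6, Add(-6559, 1969)) = Add(-6, -4590) = -4596)
Function('D')(N) = Add(23, N)
Add(Mul(Function('D')(-111), Pow(Function('j')(200), -1)), Mul(g, Pow(x, -1))) = Add(Mul(Add(23, -111), Pow(Pow(200, 2), -1)), Mul(13801, Pow(-4596, -1))) = Add(Mul(-88, Pow(40000, -1)), Mul(13801, Rational(-1, 4596))) = Add(Mul(-88, Rational(1, 40000)), Rational(-13801, 4596)) = Add(Rational(-11, 5000), Rational(-13801, 4596)) = Rational(-17263889, 5745000)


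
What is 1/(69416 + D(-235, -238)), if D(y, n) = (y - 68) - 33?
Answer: 1/69080 ≈ 1.4476e-5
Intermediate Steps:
D(y, n) = -101 + y (D(y, n) = (-68 + y) - 33 = -101 + y)
1/(69416 + D(-235, -238)) = 1/(69416 + (-101 - 235)) = 1/(69416 - 336) = 1/69080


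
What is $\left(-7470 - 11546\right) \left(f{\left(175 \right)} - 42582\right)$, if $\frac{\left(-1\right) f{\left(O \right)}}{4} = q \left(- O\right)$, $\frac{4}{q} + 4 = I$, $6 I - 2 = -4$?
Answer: $\frac{10686345456}{13} \approx 8.2203 \cdot 10^{8}$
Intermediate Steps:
$I = - \frac{1}{3}$ ($I = \frac{1}{3} + \frac{1}{6} \left(-4\right) = \frac{1}{3} - \frac{2}{3} = - \frac{1}{3} \approx -0.33333$)
$q = - \frac{12}{13}$ ($q = \frac{4}{-4 - \frac{1}{3}} = \frac{4}{- \frac{13}{3}} = 4 \left(- \frac{3}{13}\right) = - \frac{12}{13} \approx -0.92308$)
$f{\left(O \right)} = - \frac{48 O}{13}$ ($f{\left(O \right)} = - 4 \left(- \frac{12 \left(- O\right)}{13}\right) = - 4 \frac{12 O}{13} = - \frac{48 O}{13}$)
$\left(-7470 - 11546\right) \left(f{\left(175 \right)} - 42582\right) = \left(-7470 - 11546\right) \left(\left(- \frac{48}{13}\right) 175 - 42582\right) = \left(-7470 - 11546\right) \left(- \frac{8400}{13} - 42582\right) = \left(-7470 - 11546\right) \left(- \frac{561966}{13}\right) = \left(-19016\right) \left(- \frac{561966}{13}\right) = \frac{10686345456}{13}$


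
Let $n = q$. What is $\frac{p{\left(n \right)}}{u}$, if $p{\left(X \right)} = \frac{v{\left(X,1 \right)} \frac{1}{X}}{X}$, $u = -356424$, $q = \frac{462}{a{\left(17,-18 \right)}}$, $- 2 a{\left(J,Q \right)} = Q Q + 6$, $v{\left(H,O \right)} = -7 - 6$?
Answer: $\frac{325}{69859104} \approx 4.6522 \cdot 10^{-6}$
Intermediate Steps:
$v{\left(H,O \right)} = -13$ ($v{\left(H,O \right)} = -7 - 6 = -13$)
$a{\left(J,Q \right)} = -3 - \frac{Q^{2}}{2}$ ($a{\left(J,Q \right)} = - \frac{Q Q + 6}{2} = - \frac{Q^{2} + 6}{2} = - \frac{6 + Q^{2}}{2} = -3 - \frac{Q^{2}}{2}$)
$q = - \frac{14}{5}$ ($q = \frac{462}{-3 - \frac{\left(-18\right)^{2}}{2}} = \frac{462}{-3 - 162} = \frac{462}{-165} = 462 \left(- \frac{1}{165}\right) = - \frac{14}{5} \approx -2.8$)
$n = - \frac{14}{5} \approx -2.8$
$p{\left(X \right)} = - \frac{13}{X^{2}}$ ($p{\left(X \right)} = \frac{\left(-13\right) \frac{1}{X}}{X} = - \frac{13}{X^{2}}$)
$\frac{p{\left(n \right)}}{u} = \frac{\left(-13\right) \frac{1}{\frac{196}{25}}}{-356424} = \left(-13\right) \frac{25}{196} \left(- \frac{1}{356424}\right) = \left(- \frac{325}{196}\right) \left(- \frac{1}{356424}\right) = \frac{325}{69859104}$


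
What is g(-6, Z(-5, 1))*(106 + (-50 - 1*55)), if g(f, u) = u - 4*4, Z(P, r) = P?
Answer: -21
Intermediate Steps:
g(f, u) = -16 + u (g(f, u) = u - 16 = -16 + u)
g(-6, Z(-5, 1))*(106 + (-50 - 1*55)) = (-16 - 5)*(106 + (-50 - 1*55)) = -21*(106 + (-50 - 55)) = -21*(106 - 105) = -21*1 = -21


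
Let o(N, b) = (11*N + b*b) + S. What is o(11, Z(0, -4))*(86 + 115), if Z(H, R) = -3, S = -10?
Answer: 24120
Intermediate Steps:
o(N, b) = -10 + b**2 + 11*N (o(N, b) = (11*N + b*b) - 10 = (11*N + b**2) - 10 = (b**2 + 11*N) - 10 = -10 + b**2 + 11*N)
o(11, Z(0, -4))*(86 + 115) = (-10 + (-3)**2 + 11*11)*(86 + 115) = (-10 + 9 + 121)*201 = 120*201 = 24120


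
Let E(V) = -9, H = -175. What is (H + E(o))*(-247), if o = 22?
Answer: 45448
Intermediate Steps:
(H + E(o))*(-247) = (-175 - 9)*(-247) = -184*(-247) = 45448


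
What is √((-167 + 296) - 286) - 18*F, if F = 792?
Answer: -14256 + I*√157 ≈ -14256.0 + 12.53*I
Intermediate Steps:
√((-167 + 296) - 286) - 18*F = √((-167 + 296) - 286) - 18*792 = √(129 - 286) - 14256 = √(-157) - 14256 = I*√157 - 14256 = -14256 + I*√157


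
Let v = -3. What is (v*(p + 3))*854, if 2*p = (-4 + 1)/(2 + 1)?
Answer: -6405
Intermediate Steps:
p = -½ (p = ((-4 + 1)/(2 + 1))/2 = (-3/3)/2 = (-3*⅓)/2 = (½)*(-1) = -½ ≈ -0.50000)
(v*(p + 3))*854 = -3*(-½ + 3)*854 = -3*5/2*854 = -15/2*854 = -6405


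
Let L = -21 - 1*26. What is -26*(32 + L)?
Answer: 390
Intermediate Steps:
L = -47 (L = -21 - 26 = -47)
-26*(32 + L) = -26*(32 - 47) = -26*(-15) = 390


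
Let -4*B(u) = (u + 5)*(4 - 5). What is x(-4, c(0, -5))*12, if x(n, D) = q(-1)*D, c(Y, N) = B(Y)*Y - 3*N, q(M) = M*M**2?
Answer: -180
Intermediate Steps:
B(u) = 5/4 + u/4 (B(u) = -(u + 5)*(4 - 5)/4 = -(5 + u)*(-1)/4 = -(-5 - u)/4 = 5/4 + u/4)
q(M) = M**3
c(Y, N) = -3*N + Y*(5/4 + Y/4) (c(Y, N) = (5/4 + Y/4)*Y - 3*N = Y*(5/4 + Y/4) - 3*N = -3*N + Y*(5/4 + Y/4))
x(n, D) = -D (x(n, D) = (-1)**3*D = -D)
x(-4, c(0, -5))*12 = -(-3*(-5) + (1/4)*0*(5 + 0))*12 = -(15 + (1/4)*0*5)*12 = -(15 + 0)*12 = -1*15*12 = -15*12 = -180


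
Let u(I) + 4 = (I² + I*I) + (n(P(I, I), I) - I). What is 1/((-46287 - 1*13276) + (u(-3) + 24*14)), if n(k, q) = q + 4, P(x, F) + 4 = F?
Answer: -1/59209 ≈ -1.6889e-5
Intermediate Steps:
P(x, F) = -4 + F
n(k, q) = 4 + q
u(I) = 2*I² (u(I) = -4 + ((I² + I*I) + ((4 + I) - I)) = -4 + ((I² + I²) + 4) = -4 + (2*I² + 4) = -4 + (4 + 2*I²) = 2*I²)
1/((-46287 - 1*13276) + (u(-3) + 24*14)) = 1/((-46287 - 1*13276) + (2*(-3)² + 24*14)) = 1/((-46287 - 13276) + (2*9 + 336)) = 1/(-59563 + (18 + 336)) = 1/(-59563 + 354) = 1/(-59209) = -1/59209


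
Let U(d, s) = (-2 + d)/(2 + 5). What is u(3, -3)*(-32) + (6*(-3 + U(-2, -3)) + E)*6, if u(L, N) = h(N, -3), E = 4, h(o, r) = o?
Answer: -60/7 ≈ -8.5714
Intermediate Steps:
U(d, s) = -2/7 + d/7 (U(d, s) = (-2 + d)/7 = (-2 + d)*(⅐) = -2/7 + d/7)
u(L, N) = N
u(3, -3)*(-32) + (6*(-3 + U(-2, -3)) + E)*6 = -3*(-32) + (6*(-3 + (-2/7 + (⅐)*(-2))) + 4)*6 = 96 + (6*(-3 + (-2/7 - 2/7)) + 4)*6 = 96 + (6*(-3 - 4/7) + 4)*6 = 96 + (6*(-25/7) + 4)*6 = 96 + (-150/7 + 4)*6 = 96 - 122/7*6 = 96 - 732/7 = -60/7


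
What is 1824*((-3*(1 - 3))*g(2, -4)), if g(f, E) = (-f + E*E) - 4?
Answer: 109440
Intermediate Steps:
g(f, E) = -4 + E² - f (g(f, E) = (-f + E²) - 4 = (E² - f) - 4 = -4 + E² - f)
1824*((-3*(1 - 3))*g(2, -4)) = 1824*((-3*(1 - 3))*(-4 + (-4)² - 1*2)) = 1824*((-3*(-2))*(-4 + 16 - 2)) = 1824*(6*10) = 1824*60 = 109440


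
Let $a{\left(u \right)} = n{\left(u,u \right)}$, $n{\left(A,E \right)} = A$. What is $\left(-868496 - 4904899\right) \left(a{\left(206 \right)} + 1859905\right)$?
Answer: $-10739155546845$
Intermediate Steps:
$a{\left(u \right)} = u$
$\left(-868496 - 4904899\right) \left(a{\left(206 \right)} + 1859905\right) = \left(-868496 - 4904899\right) \left(206 + 1859905\right) = \left(-5773395\right) 1860111 = -10739155546845$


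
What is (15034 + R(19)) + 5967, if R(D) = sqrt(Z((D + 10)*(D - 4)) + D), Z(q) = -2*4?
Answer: 21001 + sqrt(11) ≈ 21004.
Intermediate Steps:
Z(q) = -8
R(D) = sqrt(-8 + D)
(15034 + R(19)) + 5967 = (15034 + sqrt(-8 + 19)) + 5967 = (15034 + sqrt(11)) + 5967 = 21001 + sqrt(11)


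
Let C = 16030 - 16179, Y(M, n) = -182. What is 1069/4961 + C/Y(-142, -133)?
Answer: 933747/902902 ≈ 1.0342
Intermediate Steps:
C = -149
1069/4961 + C/Y(-142, -133) = 1069/4961 - 149/(-182) = 1069*(1/4961) - 149*(-1/182) = 1069/4961 + 149/182 = 933747/902902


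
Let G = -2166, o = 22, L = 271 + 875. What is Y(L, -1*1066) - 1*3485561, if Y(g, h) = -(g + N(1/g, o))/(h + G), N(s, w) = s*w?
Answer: -6455035239427/1851936 ≈ -3.4856e+6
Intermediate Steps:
L = 1146
Y(g, h) = -(g + 22/g)/(-2166 + h) (Y(g, h) = -(g + 22/g)/(h - 2166) = -(g + 22/g)/(-2166 + h))
Y(L, -1*1066) - 1*3485561 = (-22 - 1*1146²)/(1146*(-2166 - 1*1066)) - 1*3485561 = (-22 - 1*1313316)/(1146*(-2166 - 1066)) - 3485561 = (1/1146)*(-22 - 1313316)/(-3232) - 3485561 = (1/1146)*(-1/3232)*(-1313338) - 3485561 = 656669/1851936 - 3485561 = -6455035239427/1851936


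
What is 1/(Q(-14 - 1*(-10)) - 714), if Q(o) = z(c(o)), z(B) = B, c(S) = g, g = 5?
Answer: -1/709 ≈ -0.0014104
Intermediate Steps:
c(S) = 5
Q(o) = 5
1/(Q(-14 - 1*(-10)) - 714) = 1/(5 - 714) = 1/(-709) = -1/709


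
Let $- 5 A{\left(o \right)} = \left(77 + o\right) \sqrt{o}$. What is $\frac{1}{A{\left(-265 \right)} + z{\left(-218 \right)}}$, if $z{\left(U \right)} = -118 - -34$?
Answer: $- \frac{105}{477128} - \frac{47 i \sqrt{265}}{477128} \approx -0.00022007 - 0.0016036 i$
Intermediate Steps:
$A{\left(o \right)} = - \frac{\sqrt{o} \left(77 + o\right)}{5}$ ($A{\left(o \right)} = - \frac{\left(77 + o\right) \sqrt{o}}{5} = - \frac{\sqrt{o} \left(77 + o\right)}{5}$)
$z{\left(U \right)} = -84$ ($z{\left(U \right)} = -118 + 34 = -84$)
$\frac{1}{A{\left(-265 \right)} + z{\left(-218 \right)}} = \frac{1}{\frac{\sqrt{-265} \left(-77 - -265\right)}{5} - 84} = \frac{1}{\frac{i \sqrt{265} \left(-77 + 265\right)}{5} - 84} = \frac{1}{\frac{1}{5} i \sqrt{265} \cdot 188 - 84} = \frac{1}{\frac{188 i \sqrt{265}}{5} - 84} = \frac{1}{-84 + \frac{188 i \sqrt{265}}{5}}$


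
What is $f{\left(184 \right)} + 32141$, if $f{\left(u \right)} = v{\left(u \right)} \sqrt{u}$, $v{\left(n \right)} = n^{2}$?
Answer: $32141 + 67712 \sqrt{46} \approx 4.9139 \cdot 10^{5}$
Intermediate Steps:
$f{\left(u \right)} = u^{\frac{5}{2}}$ ($f{\left(u \right)} = u^{2} \sqrt{u} = u^{\frac{5}{2}}$)
$f{\left(184 \right)} + 32141 = 184^{\frac{5}{2}} + 32141 = 67712 \sqrt{46} + 32141 = 32141 + 67712 \sqrt{46}$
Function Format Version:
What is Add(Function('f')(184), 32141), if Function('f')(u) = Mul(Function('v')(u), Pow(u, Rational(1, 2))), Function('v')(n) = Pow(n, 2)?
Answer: Add(32141, Mul(67712, Pow(46, Rational(1, 2)))) ≈ 4.9139e+5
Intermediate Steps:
Function('f')(u) = Pow(u, Rational(5, 2)) (Function('f')(u) = Mul(Pow(u, 2), Pow(u, Rational(1, 2))) = Pow(u, Rational(5, 2)))
Add(Function('f')(184), 32141) = Add(Pow(184, Rational(5, 2)), 32141) = Add(Mul(67712, Pow(46, Rational(1, 2))), 32141) = Add(32141, Mul(67712, Pow(46, Rational(1, 2))))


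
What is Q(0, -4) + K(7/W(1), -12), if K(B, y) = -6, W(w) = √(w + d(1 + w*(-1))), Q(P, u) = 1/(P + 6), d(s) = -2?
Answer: -35/6 ≈ -5.8333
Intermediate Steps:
Q(P, u) = 1/(6 + P)
W(w) = √(-2 + w) (W(w) = √(w - 2) = √(-2 + w))
Q(0, -4) + K(7/W(1), -12) = 1/(6 + 0) - 6 = 1/6 - 6 = ⅙ - 6 = -35/6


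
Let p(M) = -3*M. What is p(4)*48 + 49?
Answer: -527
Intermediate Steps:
p(4)*48 + 49 = -3*4*48 + 49 = -12*48 + 49 = -576 + 49 = -527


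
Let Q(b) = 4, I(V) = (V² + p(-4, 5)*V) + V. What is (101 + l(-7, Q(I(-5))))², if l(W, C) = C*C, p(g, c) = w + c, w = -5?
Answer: 13689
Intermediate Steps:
p(g, c) = -5 + c
I(V) = V + V² (I(V) = (V² + (-5 + 5)*V) + V = (V² + 0*V) + V = (V² + 0) + V = V² + V = V + V²)
l(W, C) = C²
(101 + l(-7, Q(I(-5))))² = (101 + 4²)² = (101 + 16)² = 117² = 13689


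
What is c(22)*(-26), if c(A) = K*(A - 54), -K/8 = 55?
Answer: -366080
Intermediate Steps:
K = -440 (K = -8*55 = -440)
c(A) = 23760 - 440*A (c(A) = -440*(A - 54) = -440*(-54 + A) = 23760 - 440*A)
c(22)*(-26) = (23760 - 440*22)*(-26) = (23760 - 9680)*(-26) = 14080*(-26) = -366080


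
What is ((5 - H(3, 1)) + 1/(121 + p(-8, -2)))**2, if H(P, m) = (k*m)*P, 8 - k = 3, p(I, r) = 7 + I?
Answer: 1437601/14400 ≈ 99.833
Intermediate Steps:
k = 5 (k = 8 - 1*3 = 8 - 3 = 5)
H(P, m) = 5*P*m (H(P, m) = (5*m)*P = 5*P*m)
((5 - H(3, 1)) + 1/(121 + p(-8, -2)))**2 = ((5 - 5*3) + 1/(121 + (7 - 8)))**2 = ((5 - 1*15) + 1/(121 - 1))**2 = ((5 - 15) + 1/120)**2 = (-10 + 1/120)**2 = (-1199/120)**2 = 1437601/14400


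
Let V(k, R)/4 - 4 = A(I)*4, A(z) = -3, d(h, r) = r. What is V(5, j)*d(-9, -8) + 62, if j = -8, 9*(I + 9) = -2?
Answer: 318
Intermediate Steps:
I = -83/9 (I = -9 + (⅑)*(-2) = -9 - 2/9 = -83/9 ≈ -9.2222)
V(k, R) = -32 (V(k, R) = 16 + 4*(-3*4) = 16 + 4*(-12) = 16 - 48 = -32)
V(5, j)*d(-9, -8) + 62 = -32*(-8) + 62 = 256 + 62 = 318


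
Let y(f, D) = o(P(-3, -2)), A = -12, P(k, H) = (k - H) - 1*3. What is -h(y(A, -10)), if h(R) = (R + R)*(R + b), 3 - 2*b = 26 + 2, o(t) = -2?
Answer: -58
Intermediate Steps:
P(k, H) = -3 + k - H (P(k, H) = (k - H) - 3 = -3 + k - H)
b = -25/2 (b = 3/2 - (26 + 2)/2 = 3/2 - ½*28 = 3/2 - 14 = -25/2 ≈ -12.500)
y(f, D) = -2
h(R) = 2*R*(-25/2 + R) (h(R) = (R + R)*(R - 25/2) = (2*R)*(-25/2 + R) = 2*R*(-25/2 + R))
-h(y(A, -10)) = -(-2)*(-25 + 2*(-2)) = -(-2)*(-25 - 4) = -(-2)*(-29) = -1*58 = -58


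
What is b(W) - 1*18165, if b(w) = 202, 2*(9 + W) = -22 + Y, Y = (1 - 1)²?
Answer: -17963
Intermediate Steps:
Y = 0 (Y = 0² = 0)
W = -20 (W = -9 + (-22 + 0)/2 = -9 + (½)*(-22) = -9 - 11 = -20)
b(W) - 1*18165 = 202 - 1*18165 = 202 - 18165 = -17963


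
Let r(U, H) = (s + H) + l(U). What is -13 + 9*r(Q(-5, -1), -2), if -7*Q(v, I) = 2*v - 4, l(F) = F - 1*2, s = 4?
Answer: 5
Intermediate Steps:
l(F) = -2 + F (l(F) = F - 2 = -2 + F)
Q(v, I) = 4/7 - 2*v/7 (Q(v, I) = -(2*v - 4)/7 = -(-4 + 2*v)/7 = 4/7 - 2*v/7)
r(U, H) = 2 + H + U (r(U, H) = (4 + H) + (-2 + U) = 2 + H + U)
-13 + 9*r(Q(-5, -1), -2) = -13 + 9*(2 - 2 + (4/7 - 2/7*(-5))) = -13 + 9*(2 - 2 + (4/7 + 10/7)) = -13 + 9*(2 - 2 + 2) = -13 + 9*2 = -13 + 18 = 5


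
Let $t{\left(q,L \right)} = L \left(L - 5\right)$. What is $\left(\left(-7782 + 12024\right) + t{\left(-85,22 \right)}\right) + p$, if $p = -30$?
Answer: $4586$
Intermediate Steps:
$t{\left(q,L \right)} = L \left(-5 + L\right)$
$\left(\left(-7782 + 12024\right) + t{\left(-85,22 \right)}\right) + p = \left(\left(-7782 + 12024\right) + 22 \left(-5 + 22\right)\right) - 30 = \left(4242 + 22 \cdot 17\right) - 30 = \left(4242 + 374\right) - 30 = 4616 - 30 = 4586$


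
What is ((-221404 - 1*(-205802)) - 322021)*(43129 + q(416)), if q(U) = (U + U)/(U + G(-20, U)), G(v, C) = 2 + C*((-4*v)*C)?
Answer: -33600050015849317/2307483 ≈ -1.4561e+10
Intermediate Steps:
G(v, C) = 2 - 4*v*C**2 (G(v, C) = 2 + C*(-4*C*v) = 2 - 4*v*C**2)
q(U) = 2*U/(2 + U + 80*U**2) (q(U) = (U + U)/(U + (2 - 4*(-20)*U**2)) = (2*U)/(U + (2 + 80*U**2)) = (2*U)/(2 + U + 80*U**2) = 2*U/(2 + U + 80*U**2))
((-221404 - 1*(-205802)) - 322021)*(43129 + q(416)) = ((-221404 - 1*(-205802)) - 322021)*(43129 + 2*416/(2 + 416 + 80*416**2)) = ((-221404 + 205802) - 322021)*(43129 + 2*416/(2 + 416 + 80*173056)) = (-15602 - 322021)*(43129 + 2*416/(2 + 416 + 13844480)) = -337623*(43129 + 2*416/13844898) = -337623*(43129 + 2*416*(1/13844898)) = -337623*(43129 + 416/6922449) = -337623*298558303337/6922449 = -33600050015849317/2307483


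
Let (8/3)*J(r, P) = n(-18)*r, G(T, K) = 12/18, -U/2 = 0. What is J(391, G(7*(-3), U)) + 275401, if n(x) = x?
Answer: 1091047/4 ≈ 2.7276e+5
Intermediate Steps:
U = 0 (U = -2*0 = 0)
G(T, K) = 2/3 (G(T, K) = 12*(1/18) = 2/3)
J(r, P) = -27*r/4 (J(r, P) = 3*(-18*r)/8 = -27*r/4)
J(391, G(7*(-3), U)) + 275401 = -27/4*391 + 275401 = -10557/4 + 275401 = 1091047/4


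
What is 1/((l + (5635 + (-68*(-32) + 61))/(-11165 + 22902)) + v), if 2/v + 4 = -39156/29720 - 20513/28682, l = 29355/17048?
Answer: 32155063123982216/66273995411604241 ≈ 0.48518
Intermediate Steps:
l = 29355/17048 (l = 29355*(1/17048) = 29355/17048 ≈ 1.7219)
v = -53276815/160701091 (v = 2/(-4 + (-39156/29720 - 20513/28682)) = 2/(-4 + (-39156*1/29720 - 20513*1/28682)) = 2/(-4 + (-9789/7430 - 20513/28682)) = 2/(-4 - 108294922/53276815) = 2/(-321402182/53276815) = 2*(-53276815/321402182) = -53276815/160701091 ≈ -0.33153)
1/((l + (5635 + (-68*(-32) + 61))/(-11165 + 22902)) + v) = 1/((29355/17048 + (5635 + (-68*(-32) + 61))/(-11165 + 22902)) - 53276815/160701091) = 1/((29355/17048 + (5635 + (2176 + 61))/11737) - 53276815/160701091) = 1/((29355/17048 + (5635 + 2237)*(1/11737)) - 53276815/160701091) = 1/((29355/17048 + 7872*(1/11737)) - 53276815/160701091) = 1/((29355/17048 + 7872/11737) - 53276815/160701091) = 1/(478741491/200092376 - 53276815/160701091) = 1/(66273995411604241/32155063123982216) = 32155063123982216/66273995411604241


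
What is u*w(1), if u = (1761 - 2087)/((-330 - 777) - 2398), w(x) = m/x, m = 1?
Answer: 326/3505 ≈ 0.093010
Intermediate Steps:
w(x) = 1/x
u = 326/3505 (u = -326/(-1107 - 2398) = -326/(-3505) = -326*(-1/3505) = 326/3505 ≈ 0.093010)
u*w(1) = (326/3505)/1 = (326/3505)*1 = 326/3505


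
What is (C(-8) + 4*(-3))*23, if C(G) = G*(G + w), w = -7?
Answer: 2484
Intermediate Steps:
C(G) = G*(-7 + G) (C(G) = G*(G - 7) = G*(-7 + G))
(C(-8) + 4*(-3))*23 = (-8*(-7 - 8) + 4*(-3))*23 = (-8*(-15) - 12)*23 = (120 - 12)*23 = 108*23 = 2484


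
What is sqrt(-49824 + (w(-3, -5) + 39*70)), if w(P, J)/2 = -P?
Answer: 12*I*sqrt(327) ≈ 217.0*I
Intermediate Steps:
w(P, J) = -2*P (w(P, J) = 2*(-P) = -2*P)
sqrt(-49824 + (w(-3, -5) + 39*70)) = sqrt(-49824 + (-2*(-3) + 39*70)) = sqrt(-49824 + (6 + 2730)) = sqrt(-49824 + 2736) = sqrt(-47088) = 12*I*sqrt(327)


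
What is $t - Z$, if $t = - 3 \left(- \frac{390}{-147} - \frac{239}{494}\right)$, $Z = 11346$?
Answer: $- \frac{274798803}{24206} \approx -11353.0$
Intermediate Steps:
$t = - \frac{157527}{24206}$ ($t = - 3 \left(\left(-390\right) \left(- \frac{1}{147}\right) - \frac{239}{494}\right) = - 3 \left(\frac{130}{49} - \frac{239}{494}\right) = \left(-3\right) \frac{52509}{24206} = - \frac{157527}{24206} \approx -6.5078$)
$t - Z = - \frac{157527}{24206} - 11346 = - \frac{274798803}{24206}$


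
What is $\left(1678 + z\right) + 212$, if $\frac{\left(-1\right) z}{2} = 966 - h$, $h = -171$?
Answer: $-384$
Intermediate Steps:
$z = -2274$ ($z = - 2 \left(966 - -171\right) = - 2 \left(966 + 171\right) = \left(-2\right) 1137 = -2274$)
$\left(1678 + z\right) + 212 = \left(1678 - 2274\right) + 212 = -596 + 212 = -384$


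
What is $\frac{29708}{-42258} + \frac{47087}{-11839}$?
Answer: $- \frac{1170757729}{250146231} \approx -4.6803$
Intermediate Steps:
$\frac{29708}{-42258} + \frac{47087}{-11839} = 29708 \left(- \frac{1}{42258}\right) + 47087 \left(- \frac{1}{11839}\right) = - \frac{14854}{21129} - \frac{47087}{11839} = - \frac{1170757729}{250146231}$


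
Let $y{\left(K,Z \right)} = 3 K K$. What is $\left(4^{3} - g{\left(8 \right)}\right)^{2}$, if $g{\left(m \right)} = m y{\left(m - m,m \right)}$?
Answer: $4096$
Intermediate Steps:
$y{\left(K,Z \right)} = 3 K^{2}$
$g{\left(m \right)} = 0$ ($g{\left(m \right)} = m 3 \left(m - m\right)^{2} = m 3 \cdot 0^{2} = m 3 \cdot 0 = m 0 = 0$)
$\left(4^{3} - g{\left(8 \right)}\right)^{2} = \left(4^{3} - 0\right)^{2} = \left(64 + 0\right)^{2} = 64^{2} = 4096$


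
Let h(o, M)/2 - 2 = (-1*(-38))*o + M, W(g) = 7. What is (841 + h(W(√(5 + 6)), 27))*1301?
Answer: 1861731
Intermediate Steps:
h(o, M) = 4 + 2*M + 76*o (h(o, M) = 4 + 2*((-1*(-38))*o + M) = 4 + 2*(38*o + M) = 4 + 2*(M + 38*o) = 4 + (2*M + 76*o) = 4 + 2*M + 76*o)
(841 + h(W(√(5 + 6)), 27))*1301 = (841 + (4 + 2*27 + 76*7))*1301 = (841 + (4 + 54 + 532))*1301 = (841 + 590)*1301 = 1431*1301 = 1861731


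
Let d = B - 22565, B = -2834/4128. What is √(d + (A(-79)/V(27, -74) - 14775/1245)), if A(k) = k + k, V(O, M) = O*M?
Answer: I*√510242834070917313/4753908 ≈ 150.26*I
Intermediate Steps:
V(O, M) = M*O
A(k) = 2*k
B = -1417/2064 (B = -2834*1/4128 = -1417/2064 ≈ -0.68653)
d = -46575577/2064 (d = -1417/2064 - 22565 = -46575577/2064 ≈ -22566.)
√(d + (A(-79)/V(27, -74) - 14775/1245)) = √(-46575577/2064 + ((2*(-79))/((-74*27)) - 14775/1245)) = √(-46575577/2064 + (-158/(-1998) - 14775*1/1245)) = √(-46575577/2064 + (-158*(-1/1998) - 985/83)) = √(-46575577/2064 + (79/999 - 985/83)) = √(-46575577/2064 - 977458/82917) = √(-1287974863807/57046896) = I*√510242834070917313/4753908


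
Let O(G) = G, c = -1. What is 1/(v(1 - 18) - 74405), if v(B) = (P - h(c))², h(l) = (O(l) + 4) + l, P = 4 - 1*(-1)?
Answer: -1/74396 ≈ -1.3442e-5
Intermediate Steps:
P = 5 (P = 4 + 1 = 5)
h(l) = 4 + 2*l (h(l) = (l + 4) + l = (4 + l) + l = 4 + 2*l)
v(B) = 9 (v(B) = (5 - (4 + 2*(-1)))² = (5 - (4 - 2))² = (5 - 1*2)² = (5 - 2)² = 3² = 9)
1/(v(1 - 18) - 74405) = 1/(9 - 74405) = 1/(-74396) = -1/74396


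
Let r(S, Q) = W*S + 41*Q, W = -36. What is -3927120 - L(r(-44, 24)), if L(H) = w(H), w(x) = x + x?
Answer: -3932256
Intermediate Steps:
r(S, Q) = -36*S + 41*Q
w(x) = 2*x
L(H) = 2*H
-3927120 - L(r(-44, 24)) = -3927120 - 2*(-36*(-44) + 41*24) = -3927120 - 2*(1584 + 984) = -3927120 - 2*2568 = -3927120 - 1*5136 = -3927120 - 5136 = -3932256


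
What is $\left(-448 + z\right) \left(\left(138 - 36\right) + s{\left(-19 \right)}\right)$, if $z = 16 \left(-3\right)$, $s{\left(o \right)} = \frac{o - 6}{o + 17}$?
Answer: $-56792$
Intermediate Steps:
$s{\left(o \right)} = \frac{-6 + o}{17 + o}$
$z = -48$
$\left(-448 + z\right) \left(\left(138 - 36\right) + s{\left(-19 \right)}\right) = \left(-448 - 48\right) \left(\left(138 - 36\right) + \frac{-6 - 19}{17 - 19}\right) = - 496 \left(\left(138 - 36\right) + \frac{1}{-2} \left(-25\right)\right) = - 496 \left(102 - - \frac{25}{2}\right) = - 496 \left(102 + \frac{25}{2}\right) = \left(-496\right) \frac{229}{2} = -56792$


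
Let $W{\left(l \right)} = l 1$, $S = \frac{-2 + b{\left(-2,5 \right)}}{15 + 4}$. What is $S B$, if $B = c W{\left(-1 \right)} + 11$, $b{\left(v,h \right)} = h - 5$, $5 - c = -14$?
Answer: $\frac{16}{19} \approx 0.8421$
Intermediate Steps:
$c = 19$ ($c = 5 - -14 = 5 + 14 = 19$)
$b{\left(v,h \right)} = -5 + h$ ($b{\left(v,h \right)} = h - 5 = -5 + h$)
$S = - \frac{2}{19}$ ($S = \frac{-2 + \left(-5 + 5\right)}{15 + 4} = \frac{-2 + 0}{19} = \left(-2\right) \frac{1}{19} = - \frac{2}{19} \approx -0.10526$)
$W{\left(l \right)} = l$
$B = -8$ ($B = 19 \left(-1\right) + 11 = -19 + 11 = -8$)
$S B = \left(- \frac{2}{19}\right) \left(-8\right) = \frac{16}{19}$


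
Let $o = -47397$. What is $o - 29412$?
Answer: $-76809$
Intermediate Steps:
$o - 29412 = -47397 - 29412 = -76809$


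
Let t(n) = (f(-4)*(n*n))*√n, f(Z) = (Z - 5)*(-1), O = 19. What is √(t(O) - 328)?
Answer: √(-328 + 3249*√19) ≈ 117.62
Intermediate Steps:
f(Z) = 5 - Z (f(Z) = (-5 + Z)*(-1) = 5 - Z)
t(n) = 9*n^(5/2) (t(n) = ((5 - 1*(-4))*(n*n))*√n = ((5 + 4)*n²)*√n = (9*n²)*√n = 9*n^(5/2))
√(t(O) - 328) = √(9*19^(5/2) - 328) = √(9*(361*√19) - 328) = √(3249*√19 - 328) = √(-328 + 3249*√19)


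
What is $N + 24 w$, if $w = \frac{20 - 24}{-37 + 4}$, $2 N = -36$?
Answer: $- \frac{166}{11} \approx -15.091$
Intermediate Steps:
$N = -18$ ($N = \frac{1}{2} \left(-36\right) = -18$)
$w = \frac{4}{33}$ ($w = - \frac{4}{-33} = \left(-4\right) \left(- \frac{1}{33}\right) = \frac{4}{33} \approx 0.12121$)
$N + 24 w = -18 + 24 \cdot \frac{4}{33} = -18 + \frac{32}{11} = - \frac{166}{11}$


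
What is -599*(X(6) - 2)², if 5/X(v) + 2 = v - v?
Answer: -48519/4 ≈ -12130.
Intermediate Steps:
X(v) = -5/2 (X(v) = 5/(-2 + (v - v)) = 5/(-2 + 0) = 5/(-2) = 5*(-½) = -5/2)
-599*(X(6) - 2)² = -599*(-5/2 - 2)² = -599*(-9/2)² = -599*81/4 = -48519/4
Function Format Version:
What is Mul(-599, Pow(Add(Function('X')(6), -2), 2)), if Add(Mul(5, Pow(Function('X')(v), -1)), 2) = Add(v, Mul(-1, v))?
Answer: Rational(-48519, 4) ≈ -12130.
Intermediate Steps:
Function('X')(v) = Rational(-5, 2) (Function('X')(v) = Mul(5, Pow(Add(-2, Add(v, Mul(-1, v))), -1)) = Mul(5, Pow(Add(-2, 0), -1)) = Mul(5, Pow(-2, -1)) = Mul(5, Rational(-1, 2)) = Rational(-5, 2))
Mul(-599, Pow(Add(Function('X')(6), -2), 2)) = Mul(-599, Pow(Add(Rational(-5, 2), -2), 2)) = Mul(-599, Pow(Rational(-9, 2), 2)) = Mul(-599, Rational(81, 4)) = Rational(-48519, 4)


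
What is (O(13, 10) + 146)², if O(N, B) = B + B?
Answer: 27556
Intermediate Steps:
O(N, B) = 2*B
(O(13, 10) + 146)² = (2*10 + 146)² = (20 + 146)² = 166² = 27556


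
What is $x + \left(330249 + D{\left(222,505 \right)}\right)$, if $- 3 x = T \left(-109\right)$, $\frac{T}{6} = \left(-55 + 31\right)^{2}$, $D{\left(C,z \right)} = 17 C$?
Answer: $459591$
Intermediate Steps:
$T = 3456$ ($T = 6 \left(-55 + 31\right)^{2} = 6 \left(-24\right)^{2} = 6 \cdot 576 = 3456$)
$x = 125568$ ($x = - \frac{3456 \left(-109\right)}{3} = \left(- \frac{1}{3}\right) \left(-376704\right) = 125568$)
$x + \left(330249 + D{\left(222,505 \right)}\right) = 125568 + \left(330249 + 17 \cdot 222\right) = 125568 + \left(330249 + 3774\right) = 125568 + 334023 = 459591$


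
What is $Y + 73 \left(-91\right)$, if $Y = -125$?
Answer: $-6768$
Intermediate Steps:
$Y + 73 \left(-91\right) = -125 + 73 \left(-91\right) = -125 - 6643 = -6768$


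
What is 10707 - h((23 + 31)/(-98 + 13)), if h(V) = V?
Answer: 910149/85 ≈ 10708.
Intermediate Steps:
10707 - h((23 + 31)/(-98 + 13)) = 10707 - (23 + 31)/(-98 + 13) = 10707 - 54/(-85) = 10707 - 54*(-1)/85 = 10707 - 1*(-54/85) = 10707 + 54/85 = 910149/85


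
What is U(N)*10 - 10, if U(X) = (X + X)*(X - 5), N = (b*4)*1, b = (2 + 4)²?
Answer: 400310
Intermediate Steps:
b = 36 (b = 6² = 36)
N = 144 (N = (36*4)*1 = 144*1 = 144)
U(X) = 2*X*(-5 + X) (U(X) = (2*X)*(-5 + X) = 2*X*(-5 + X))
U(N)*10 - 10 = (2*144*(-5 + 144))*10 - 10 = (2*144*139)*10 - 10 = 40032*10 - 10 = 400320 - 10 = 400310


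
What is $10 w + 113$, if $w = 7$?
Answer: $183$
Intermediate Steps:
$10 w + 113 = 10 \cdot 7 + 113 = 70 + 113 = 183$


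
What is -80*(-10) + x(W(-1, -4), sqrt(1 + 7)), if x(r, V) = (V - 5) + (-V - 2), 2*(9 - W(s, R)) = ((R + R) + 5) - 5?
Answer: 793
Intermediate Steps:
W(s, R) = 9 - R (W(s, R) = 9 - (((R + R) + 5) - 5)/2 = 9 - ((2*R + 5) - 5)/2 = 9 - ((5 + 2*R) - 5)/2 = 9 - R)
x(r, V) = -7 (x(r, V) = (-5 + V) + (-2 - V) = -7)
-80*(-10) + x(W(-1, -4), sqrt(1 + 7)) = -80*(-10) - 7 = 800 - 7 = 793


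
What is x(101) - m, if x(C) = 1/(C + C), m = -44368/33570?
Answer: 4497953/3390570 ≈ 1.3266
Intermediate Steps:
m = -22184/16785 (m = -44368*1/33570 = -22184/16785 ≈ -1.3217)
x(C) = 1/(2*C)
x(101) - m = (1/2)/101 - 1*(-22184/16785) = (1/2)*(1/101) + 22184/16785 = 1/202 + 22184/16785 = 4497953/3390570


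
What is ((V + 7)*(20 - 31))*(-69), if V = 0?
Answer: 5313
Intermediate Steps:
((V + 7)*(20 - 31))*(-69) = ((0 + 7)*(20 - 31))*(-69) = (7*(-11))*(-69) = -77*(-69) = 5313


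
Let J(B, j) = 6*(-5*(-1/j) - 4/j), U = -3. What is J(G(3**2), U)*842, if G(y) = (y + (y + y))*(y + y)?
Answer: -1684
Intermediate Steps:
G(y) = 6*y**2 (G(y) = (y + 2*y)*(2*y) = (3*y)*(2*y) = 6*y**2)
J(B, j) = 6/j (J(B, j) = 6*(-(-5)/j - 4/j) = 6*(5/j - 4/j) = 6/j)
J(G(3**2), U)*842 = (6/(-3))*842 = (6*(-1/3))*842 = -2*842 = -1684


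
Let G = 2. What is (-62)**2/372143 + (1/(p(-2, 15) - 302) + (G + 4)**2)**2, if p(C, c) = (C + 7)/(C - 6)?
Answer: 2826364475566676/2181219809463 ≈ 1295.8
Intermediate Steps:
p(C, c) = (7 + C)/(-6 + C)
(-62)**2/372143 + (1/(p(-2, 15) - 302) + (G + 4)**2)**2 = (-62)**2/372143 + (1/((7 - 2)/(-6 - 2) - 302) + (2 + 4)**2)**2 = 3844*(1/372143) + (1/(5/(-8) - 302) + 6**2)**2 = 3844/372143 + (1/(-1/8*5 - 302) + 36)**2 = 3844/372143 + (1/(-5/8 - 302) + 36)**2 = 3844/372143 + (1/(-2421/8) + 36)**2 = 3844/372143 + (-8/2421 + 36)**2 = 3844/372143 + (87148/2421)**2 = 3844/372143 + 7594773904/5861241 = 2826364475566676/2181219809463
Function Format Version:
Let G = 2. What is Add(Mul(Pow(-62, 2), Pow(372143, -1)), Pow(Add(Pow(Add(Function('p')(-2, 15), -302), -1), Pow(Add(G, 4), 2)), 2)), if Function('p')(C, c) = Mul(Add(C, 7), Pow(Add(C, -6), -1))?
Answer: Rational(2826364475566676, 2181219809463) ≈ 1295.8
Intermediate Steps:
Function('p')(C, c) = Mul(Pow(Add(-6, C), -1), Add(7, C)) (Function('p')(C, c) = Mul(Add(7, C), Pow(Add(-6, C), -1)) = Mul(Pow(Add(-6, C), -1), Add(7, C)))
Add(Mul(Pow(-62, 2), Pow(372143, -1)), Pow(Add(Pow(Add(Function('p')(-2, 15), -302), -1), Pow(Add(G, 4), 2)), 2)) = Add(Mul(Pow(-62, 2), Pow(372143, -1)), Pow(Add(Pow(Add(Mul(Pow(Add(-6, -2), -1), Add(7, -2)), -302), -1), Pow(Add(2, 4), 2)), 2)) = Add(Mul(3844, Rational(1, 372143)), Pow(Add(Pow(Add(Mul(Pow(-8, -1), 5), -302), -1), Pow(6, 2)), 2)) = Add(Rational(3844, 372143), Pow(Add(Pow(Add(Mul(Rational(-1, 8), 5), -302), -1), 36), 2)) = Add(Rational(3844, 372143), Pow(Add(Pow(Add(Rational(-5, 8), -302), -1), 36), 2)) = Add(Rational(3844, 372143), Pow(Add(Pow(Rational(-2421, 8), -1), 36), 2)) = Add(Rational(3844, 372143), Pow(Add(Rational(-8, 2421), 36), 2)) = Add(Rational(3844, 372143), Pow(Rational(87148, 2421), 2)) = Add(Rational(3844, 372143), Rational(7594773904, 5861241)) = Rational(2826364475566676, 2181219809463)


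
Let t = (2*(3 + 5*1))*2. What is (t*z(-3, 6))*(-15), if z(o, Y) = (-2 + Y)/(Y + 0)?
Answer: -320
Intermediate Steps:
z(o, Y) = (-2 + Y)/Y
t = 32 (t = (2*(3 + 5))*2 = (2*8)*2 = 16*2 = 32)
(t*z(-3, 6))*(-15) = (32*((-2 + 6)/6))*(-15) = (32*((⅙)*4))*(-15) = (32*(⅔))*(-15) = (64/3)*(-15) = -320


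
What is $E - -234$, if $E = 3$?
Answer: $237$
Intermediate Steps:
$E - -234 = 3 - -234 = 3 + 234 = 237$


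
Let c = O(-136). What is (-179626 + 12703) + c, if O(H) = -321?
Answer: -167244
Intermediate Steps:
c = -321
(-179626 + 12703) + c = (-179626 + 12703) - 321 = -166923 - 321 = -167244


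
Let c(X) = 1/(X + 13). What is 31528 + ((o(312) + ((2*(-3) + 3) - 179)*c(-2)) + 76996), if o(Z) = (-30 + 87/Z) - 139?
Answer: 123939511/1144 ≈ 1.0834e+5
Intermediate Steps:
c(X) = 1/(13 + X)
o(Z) = -169 + 87/Z
31528 + ((o(312) + ((2*(-3) + 3) - 179)*c(-2)) + 76996) = 31528 + (((-169 + 87/312) + ((2*(-3) + 3) - 179)/(13 - 2)) + 76996) = 31528 + (((-169 + 87*(1/312)) + ((-6 + 3) - 179)/11) + 76996) = 31528 + (((-169 + 29/104) + (-3 - 179)*(1/11)) + 76996) = 31528 + ((-17547/104 - 182*1/11) + 76996) = 31528 + ((-17547/104 - 182/11) + 76996) = 31528 + (-211945/1144 + 76996) = 31528 + 87871479/1144 = 123939511/1144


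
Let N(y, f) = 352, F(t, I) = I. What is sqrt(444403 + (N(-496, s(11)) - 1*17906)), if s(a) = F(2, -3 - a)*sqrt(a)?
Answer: sqrt(426849) ≈ 653.34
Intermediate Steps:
s(a) = sqrt(a)*(-3 - a) (s(a) = (-3 - a)*sqrt(a) = sqrt(a)*(-3 - a))
sqrt(444403 + (N(-496, s(11)) - 1*17906)) = sqrt(444403 + (352 - 1*17906)) = sqrt(444403 + (352 - 17906)) = sqrt(444403 - 17554) = sqrt(426849)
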